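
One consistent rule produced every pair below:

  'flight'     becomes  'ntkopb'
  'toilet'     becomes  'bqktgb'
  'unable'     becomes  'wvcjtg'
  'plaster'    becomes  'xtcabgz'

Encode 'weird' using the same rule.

egkzl

The shift depends on letter class: consonant f→n is +8, but vowel i→k is +2. Vowels shift forward by 2 and consonants shift forward by 8.
On weird: w(cons)+8=e, e(vowel)+2=g, i(vowel)+2=k, r(cons)+8=z, d(cons)+8=l.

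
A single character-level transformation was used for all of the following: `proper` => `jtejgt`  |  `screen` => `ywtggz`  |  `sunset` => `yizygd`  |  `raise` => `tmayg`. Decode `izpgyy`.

unless

p(15)→j(9) and r(17)→t(19) fit y≡5x+12 (mod 26); the inverse of 5 mod 26 is 21. Treating letters as 0–25, the rule is x ↦ 5x + 12 (mod 26).
Decoding izpgyy: i(8)→21·(8−12)≡20=u; z(25)→21·(25−12)≡13=n; p(15)→21·(15−12)≡11=l; g(6)→21·(6−12)≡4=e; y(24)→21·(24−12)≡18=s; y(24)→21·(24−12)≡18=s (all mod 26).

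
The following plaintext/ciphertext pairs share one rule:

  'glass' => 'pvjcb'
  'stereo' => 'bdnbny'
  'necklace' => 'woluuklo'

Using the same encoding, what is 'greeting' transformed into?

The shifts repeat in a cycle of length 2: positions 0,1,… shift by +9, +10, then the pattern repeats.
For greeting: g+9=p, r+10=b, e+9=n, e+10=o, t+9=c, i+10=s, n+9=w, g+10=q.

pbnocswq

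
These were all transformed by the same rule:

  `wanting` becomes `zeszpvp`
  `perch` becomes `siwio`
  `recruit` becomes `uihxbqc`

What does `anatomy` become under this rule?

In wanting: w→z is +3, a→e is +4, n→s is +5, t→z is +6 — the shift increases by 1 each position. Letter i (0-indexed) is shifted by i+3, so successive shifts are 3, 4, 5, ….
On anatomy: a+3=d, n+4=r, a+5=f, t+6=z, o+7=v, m+8=u, y+9=h.

drfzvuh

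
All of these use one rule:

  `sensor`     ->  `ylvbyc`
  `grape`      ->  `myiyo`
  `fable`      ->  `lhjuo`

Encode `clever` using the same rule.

ismeoc

In sensor: s→y is +6, e→l is +7, n→v is +8, s→b is +9 — the shift increases by 1 each position. Each letter shifts forward by (position + 6), i.e. 6, 7, 8, … — the shift grows by one for each successive letter.
For clever: c+6=i, l+7=s, e+8=m, v+9=e, e+10=o, r+11=c.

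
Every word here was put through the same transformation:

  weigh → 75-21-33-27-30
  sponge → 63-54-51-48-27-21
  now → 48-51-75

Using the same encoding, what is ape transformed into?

9-54-21

w(#23)→75 and e(#5)→21: differences scale by 3, so n = 3·pos + 6. The formula is n = 3×(alphabet index, a=1) + 6.
For ape: a=1→9, p=16→54, e=5→21.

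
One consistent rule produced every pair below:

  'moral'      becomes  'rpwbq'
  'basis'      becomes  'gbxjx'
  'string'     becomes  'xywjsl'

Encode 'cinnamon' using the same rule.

hjssbrps

Two shifts are in play — +1 for a/e/i/o/u, +5 for every other letter.
On cinnamon: c(cons)+5=h, i(vowel)+1=j, n(cons)+5=s, n(cons)+5=s, a(vowel)+1=b, m(cons)+5=r, o(vowel)+1=p, n(cons)+5=s.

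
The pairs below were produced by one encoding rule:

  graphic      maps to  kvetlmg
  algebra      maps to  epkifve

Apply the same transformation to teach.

xiegl

Compare letters: g→k is +4, r→v is +4, a→e is +4 — a constant shift. This is a Caesar cipher with shift 4.
Applying it to teach: t+4=x, e+4=i, a+4=e, c+4=g, h+4=l.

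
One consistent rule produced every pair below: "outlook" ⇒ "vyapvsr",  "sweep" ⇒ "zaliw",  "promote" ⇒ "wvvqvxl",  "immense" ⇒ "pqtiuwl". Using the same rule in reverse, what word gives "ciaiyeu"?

Shifts by position in outlook: pos 0: o→v (+7), pos 1: u→y (+4), pos 2: t→a (+7), pos 3: l→p (+4) — repeating every 2. A repeating key of period 2 is used — shifts +7, +4 over and over.
Reversing it on ciaiyeu: c−7=v, i−4=e, a−7=t, i−4=e, y−7=r, e−4=a, u−7=n.

veteran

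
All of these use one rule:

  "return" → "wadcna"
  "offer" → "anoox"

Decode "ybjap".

The output letters match the input read backwards, each shifted +9: return reversed is nruter. Read the word backwards and shift each letter +9.
Reversing it on ybjap: shift back: y−9=p, b−9=s, j−9=a, a−9=r, p−9=g → psarg; then reverse → grasp.

grasp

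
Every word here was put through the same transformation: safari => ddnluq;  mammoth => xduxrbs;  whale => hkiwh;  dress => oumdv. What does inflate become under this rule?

It's a Vigenère-style cipher with numeric key [11,3,8]: position i shifts by key[i mod 3].
On inflate: i+11=t, n+3=q, f+8=n, l+11=w, a+3=d, t+8=b, e+11=p.

tqnwdbp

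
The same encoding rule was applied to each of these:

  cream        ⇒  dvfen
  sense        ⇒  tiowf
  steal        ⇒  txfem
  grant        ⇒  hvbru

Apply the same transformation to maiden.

nejhfr

Shifts by position in cream: pos 0: c→d (+1), pos 1: r→v (+4), pos 2: e→f (+1), pos 3: a→e (+4) — repeating every 2. A repeating key of period 2 is used — shifts +1, +4 over and over.
For maiden: m+1=n, a+4=e, i+1=j, d+4=h, e+1=f, n+4=r.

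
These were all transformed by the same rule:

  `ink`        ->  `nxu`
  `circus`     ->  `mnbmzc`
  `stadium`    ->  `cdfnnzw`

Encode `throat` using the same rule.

The shift depends on letter class: consonant n→x is +10, but vowel i→n is +5. Vowels shift forward by 5 and consonants shift forward by 10.
For throat: t(cons)+10=d, h(cons)+10=r, r(cons)+10=b, o(vowel)+5=t, a(vowel)+5=f, t(cons)+10=d.

drbtfd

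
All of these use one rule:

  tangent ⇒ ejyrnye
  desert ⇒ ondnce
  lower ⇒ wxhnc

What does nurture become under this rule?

ydcedcn

The shift depends on letter class: consonant t→e is +11, but vowel a→j is +9. Vowels shift forward by 9 and consonants shift forward by 11.
On nurture: n(cons)+11=y, u(vowel)+9=d, r(cons)+11=c, t(cons)+11=e, u(vowel)+9=d, r(cons)+11=c, e(vowel)+9=n.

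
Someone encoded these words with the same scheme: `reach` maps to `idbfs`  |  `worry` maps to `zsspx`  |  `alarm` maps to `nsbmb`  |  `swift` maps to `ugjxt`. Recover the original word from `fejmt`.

The word is reversed, then every letter is shifted forward by 1.
Decoding fejmt: shift back: f−1=e, e−1=d, j−1=i, m−1=l, t−1=s → edils; then reverse → slide.

slide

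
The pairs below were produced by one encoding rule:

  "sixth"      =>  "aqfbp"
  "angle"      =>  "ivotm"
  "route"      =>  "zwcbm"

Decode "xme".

pew

Compare letters: s→a is +8, i→q is +8, x→f is +8 — a constant shift. This is a Caesar cipher with shift 8.
Reversing it on xme: x−8=p, m−8=e, e−8=w.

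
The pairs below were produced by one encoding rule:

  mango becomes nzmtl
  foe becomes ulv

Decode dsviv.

Each pair mirrors across the alphabet (m↔n, a↔z, n↔m): positions sum to 25. This is the alphabet-reversal cipher (Atbash): a becomes z, b becomes y, etc.
Decoding dsviv: d↔w, s↔h, v↔e, i↔r, v↔e.

where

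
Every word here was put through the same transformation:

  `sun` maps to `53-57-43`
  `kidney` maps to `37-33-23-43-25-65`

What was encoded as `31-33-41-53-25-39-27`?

himself

s(#19)→53 and u(#21)→57: differences scale by 2, so n = 2·pos + 15. With a=1..z=26, the number is 2·pos + 15.
Reversing it on 31-33-41-53-25-39-27: 31→(31−15)÷2=8=h, 33→(33−15)÷2=9=i, 41→(41−15)÷2=13=m, 53→(53−15)÷2=19=s, 25→(25−15)÷2=5=e, 39→(39−15)÷2=12=l, 27→(27−15)÷2=6=f.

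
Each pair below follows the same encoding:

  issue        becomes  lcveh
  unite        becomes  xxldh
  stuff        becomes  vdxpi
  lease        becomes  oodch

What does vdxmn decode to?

Shifts by position in issue: pos 0: i→l (+3), pos 1: s→c (+10), pos 2: s→v (+3), pos 3: u→e (+10) — repeating every 2. A repeating key of period 2 is used — shifts +3, +10 over and over.
Reversing it on vdxmn: v−3=s, d−10=t, x−3=u, m−10=c, n−3=k.

stuck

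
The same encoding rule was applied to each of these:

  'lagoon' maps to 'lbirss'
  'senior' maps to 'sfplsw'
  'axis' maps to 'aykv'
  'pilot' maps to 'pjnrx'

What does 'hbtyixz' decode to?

harvest

In lagoon: l→l is +0, a→b is +1, g→i is +2, o→r is +3 — the shift increases by 1 each position. Each letter shifts forward by its position index (0, 1, 2, …) — the shift grows by one for each successive letter.
Undoing it on hbtyixz: h−0=h, b−1=a, t−2=r, y−3=v, i−4=e, x−5=s, z−6=t.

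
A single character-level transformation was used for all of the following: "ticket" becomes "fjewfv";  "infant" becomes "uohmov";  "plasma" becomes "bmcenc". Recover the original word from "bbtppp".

The shifts repeat in a cycle of length 3: positions 0,1,… shift by +12, +1, +2, then the pattern repeats.
Undoing it on bbtppp: b−12=p, b−1=a, t−2=r, p−12=d, p−1=o, p−2=n.

pardon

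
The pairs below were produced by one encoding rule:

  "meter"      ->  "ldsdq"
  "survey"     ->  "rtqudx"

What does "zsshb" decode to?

Each letter is shifted forward by 25 in the alphabet (a Caesar shift of +25).
Reversing it on zsshb: z−25=a, s−25=t, s−25=t, h−25=i, b−25=c.

attic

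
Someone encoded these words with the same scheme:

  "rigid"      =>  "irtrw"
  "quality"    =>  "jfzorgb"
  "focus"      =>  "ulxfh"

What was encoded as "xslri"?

choir

Each pair mirrors across the alphabet (r↔i, i↔r, g↔t): positions sum to 25. Each letter is replaced by its mirror in the alphabet: a↔z, b↔y, c↔x, and so on (the Atbash cipher).
Undoing it on xslri: x↔c, s↔h, l↔o, r↔i, i↔r.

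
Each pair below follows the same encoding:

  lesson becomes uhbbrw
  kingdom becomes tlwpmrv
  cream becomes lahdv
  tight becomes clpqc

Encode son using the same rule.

brw

The shift depends on letter class: consonant l→u is +9, but vowel e→h is +3. The rule splits by letter class: vowels +3, consonants +9.
On son: s(cons)+9=b, o(vowel)+3=r, n(cons)+9=w.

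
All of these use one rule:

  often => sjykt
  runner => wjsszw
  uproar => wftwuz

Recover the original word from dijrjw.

Two steps: reverse the string, then apply a Caesar shift of +5.
Decoding dijrjw: shift back: d−5=y, i−5=d, j−5=e, r−5=m, j−5=e, w−5=r → ydemer; then reverse → remedy.

remedy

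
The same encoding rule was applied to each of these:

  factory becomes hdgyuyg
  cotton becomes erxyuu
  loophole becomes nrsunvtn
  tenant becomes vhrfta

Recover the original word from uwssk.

In factory: f→h is +2, a→d is +3, c→g is +4, t→y is +5 — the shift increases by 1 each position. Letter i (0-indexed) is shifted by i+2, so successive shifts are 2, 3, 4, ….
Reversing it on uwssk: u−2=s, w−3=t, s−4=o, s−5=n, k−6=e.

stone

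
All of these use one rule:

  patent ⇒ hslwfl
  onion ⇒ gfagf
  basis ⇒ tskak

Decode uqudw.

cycle

Each letter is shifted forward by 18 in the alphabet (a Caesar shift of +18).
Decoding uqudw: u−18=c, q−18=y, u−18=c, d−18=l, w−18=e.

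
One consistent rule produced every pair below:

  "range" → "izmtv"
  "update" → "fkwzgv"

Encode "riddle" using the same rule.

irwwov

Each pair mirrors across the alphabet (r↔i, a↔z, n↔m): positions sum to 25. Letters are reflected about the middle of the alphabet (position → 25−position): Atbash.
Applying it to riddle: r↔i, i↔r, d↔w, d↔w, l↔o, e↔v.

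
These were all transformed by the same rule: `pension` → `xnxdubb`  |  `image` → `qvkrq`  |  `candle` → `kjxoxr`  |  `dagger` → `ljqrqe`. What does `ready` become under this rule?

znkok

The shift increases by 1 at each position, starting from +8: 8, 9, 10, ….
On ready: r+8=z, e+9=n, a+10=k, d+11=o, y+12=k.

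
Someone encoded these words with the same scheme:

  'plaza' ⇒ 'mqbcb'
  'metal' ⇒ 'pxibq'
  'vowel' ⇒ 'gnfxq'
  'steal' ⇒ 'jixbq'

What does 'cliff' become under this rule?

zqtww

p(15)→m(12) and l(11)→q(16) fit y≡25x+1 (mod 26); the inverse of 25 mod 26 is 25. This is an affine cipher: with a=0,…,z=25, each position x becomes (25x+1) mod 26.
For cliff: c(2)→25·2+1≡25=z; l(11)→25·11+1≡16=q; i(8)→25·8+1≡19=t; f(5)→25·5+1≡22=w; f(5)→25·5+1≡22=w (all mod 26).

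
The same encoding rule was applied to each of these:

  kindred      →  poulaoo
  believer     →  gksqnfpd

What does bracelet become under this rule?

The shift increases by 1 at each position, starting from +5: 5, 6, 7, ….
For bracelet: b+5=g, r+6=x, a+7=h, c+8=k, e+9=n, l+10=v, e+11=p, t+12=f.

gxhknvpf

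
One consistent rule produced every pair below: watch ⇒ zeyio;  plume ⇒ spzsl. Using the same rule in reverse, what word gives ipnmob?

In watch: w→z is +3, a→e is +4, t→y is +5, c→i is +6 — the shift increases by 1 each position. The shift increases by 1 at each position, starting from +3: 3, 4, 5, ….
Reversing it on ipnmob: i−3=f, p−4=l, n−5=i, m−6=g, o−7=h, b−8=t.

flight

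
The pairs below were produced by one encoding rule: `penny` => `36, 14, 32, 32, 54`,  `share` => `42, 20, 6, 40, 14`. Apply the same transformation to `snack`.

42, 32, 6, 10, 26

p(#16)→36 and e(#5)→14: differences scale by 2, so n = 2·pos + 4. Each letter becomes 2×(its alphabet position, a=1..z=26) + 4.
For snack: s=19→42, n=14→32, a=1→6, c=3→10, k=11→26.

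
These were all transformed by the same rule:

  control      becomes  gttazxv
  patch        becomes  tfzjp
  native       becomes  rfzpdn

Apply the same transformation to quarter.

uzgybnb

In control: c→g is +4, o→t is +5, n→t is +6, t→a is +7 — the shift increases by 1 each position. Letter i (0-indexed) is shifted by i+4, so successive shifts are 4, 5, 6, ….
Applying it to quarter: q+4=u, u+5=z, a+6=g, r+7=y, t+8=b, e+9=n, r+10=b.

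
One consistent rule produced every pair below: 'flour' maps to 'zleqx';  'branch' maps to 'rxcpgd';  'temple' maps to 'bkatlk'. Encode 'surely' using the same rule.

mqxkly

This is an affine cipher: with a=0,…,z=25, each position x becomes (15x+2) mod 26.
On surely: s(18)→15·18+2≡12=m; u(20)→15·20+2≡16=q; r(17)→15·17+2≡23=x; e(4)→15·4+2≡10=k; l(11)→15·11+2≡11=l; y(24)→15·24+2≡24=y (all mod 26).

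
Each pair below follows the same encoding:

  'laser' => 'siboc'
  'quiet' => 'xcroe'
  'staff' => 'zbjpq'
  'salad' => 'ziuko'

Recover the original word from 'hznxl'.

In laser: l→s is +7, a→i is +8, s→b is +9, e→o is +10 — the shift increases by 1 each position. Letter i (0-indexed) is shifted by i+7, so successive shifts are 7, 8, 9, ….
Decoding hznxl: h−7=a, z−8=r, n−9=e, x−10=n, l−11=a.

arena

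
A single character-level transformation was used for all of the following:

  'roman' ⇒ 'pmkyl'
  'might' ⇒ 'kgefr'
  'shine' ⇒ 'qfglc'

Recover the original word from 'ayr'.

cat

Every letter moves 24 places later in the alphabet, wrapping around z→a.
Decoding ayr: a−24=c, y−24=a, r−24=t.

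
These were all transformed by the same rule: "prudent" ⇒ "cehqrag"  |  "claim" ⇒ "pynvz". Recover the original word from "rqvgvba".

edition

This is a Caesar cipher with shift 13.
Reversing it on rqvgvba: r−13=e, q−13=d, v−13=i, g−13=t, v−13=i, b−13=o, a−13=n.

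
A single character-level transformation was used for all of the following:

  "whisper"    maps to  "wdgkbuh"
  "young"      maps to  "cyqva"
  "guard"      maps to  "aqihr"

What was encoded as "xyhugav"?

foreign

w(22)→w(22) and h(7)→d(3) fit y≡3x+8 (mod 26); the inverse of 3 mod 26 is 9. Each letter's alphabet position (a=0..z=25) is mapped through 3·x+8 mod 26 — an affine cipher.
Undoing it on xyhugav: x(23)→9·(23−8)≡5=f; y(24)→9·(24−8)≡14=o; h(7)→9·(7−8)≡17=r; u(20)→9·(20−8)≡4=e; g(6)→9·(6−8)≡8=i; a(0)→9·(0−8)≡6=g; v(21)→9·(21−8)≡13=n (all mod 26).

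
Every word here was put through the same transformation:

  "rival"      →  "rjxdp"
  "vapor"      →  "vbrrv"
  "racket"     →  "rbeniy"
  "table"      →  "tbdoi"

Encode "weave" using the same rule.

Letter i (0-indexed) is shifted by i+0, so successive shifts are 0, 1, 2, ….
For weave: w+0=w, e+1=f, a+2=c, v+3=y, e+4=i.

wfcyi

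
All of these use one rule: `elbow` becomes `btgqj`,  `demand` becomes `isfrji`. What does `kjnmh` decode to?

chief

The output letters match the input read backwards, each shifted +5: elbow reversed is woble. The word is reversed, then every letter is shifted forward by 5.
Undoing it on kjnmh: shift back: k−5=f, j−5=e, n−5=i, m−5=h, h−5=c → feihc; then reverse → chief.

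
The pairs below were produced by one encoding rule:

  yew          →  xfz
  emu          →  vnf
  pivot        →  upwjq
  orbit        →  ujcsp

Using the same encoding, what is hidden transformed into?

The output letters match the input read backwards, each shifted +1: yew reversed is wey. Two steps: reverse the string, then apply a Caesar shift of +1.
On hidden: reverse → neddih; then shift: n+1=o, e+1=f, d+1=e, d+1=e, i+1=j, h+1=i.

ofeeji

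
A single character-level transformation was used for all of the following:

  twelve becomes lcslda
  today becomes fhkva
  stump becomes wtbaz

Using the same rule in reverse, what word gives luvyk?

drone

Read the word backwards and shift each letter +7.
Decoding luvyk: shift back: l−7=e, u−7=n, v−7=o, y−7=r, k−7=d → enord; then reverse → drone.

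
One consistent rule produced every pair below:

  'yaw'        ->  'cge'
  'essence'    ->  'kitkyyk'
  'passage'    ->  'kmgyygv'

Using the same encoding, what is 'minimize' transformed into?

The output letters match the input read backwards, each shifted +6: yaw reversed is way. Read the word backwards and shift each letter +6.
Applying it to minimize: reverse → eziminim; then shift: e+6=k, z+6=f, i+6=o, m+6=s, i+6=o, n+6=t, i+6=o, m+6=s.

kfosotos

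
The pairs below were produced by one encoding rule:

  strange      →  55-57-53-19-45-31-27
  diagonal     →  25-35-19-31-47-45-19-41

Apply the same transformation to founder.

Each letter becomes 2×(its alphabet position, a=1..z=26) + 17.
Applying it to founder: f=6→29, o=15→47, u=21→59, n=14→45, d=4→25, e=5→27, r=18→53.

29-47-59-45-25-27-53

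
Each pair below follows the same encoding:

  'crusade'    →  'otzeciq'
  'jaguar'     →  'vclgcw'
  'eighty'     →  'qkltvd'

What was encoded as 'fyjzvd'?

twenty

A repeating key of period 3 is used — shifts +12, +2, +5 over and over.
Undoing it on fyjzvd: f−12=t, y−2=w, j−5=e, z−12=n, v−2=t, d−5=y.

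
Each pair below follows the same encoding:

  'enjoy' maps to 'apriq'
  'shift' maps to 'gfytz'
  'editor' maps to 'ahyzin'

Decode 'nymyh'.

rigid

e(4)→a(0) and n(13)→p(15) fit y≡19x+2 (mod 26); the inverse of 19 mod 26 is 11. Treating letters as 0–25, the rule is x ↦ 19x + 2 (mod 26).
Reversing it on nymyh: n(13)→11·(13−2)≡17=r; y(24)→11·(24−2)≡8=i; m(12)→11·(12−2)≡6=g; y(24)→11·(24−2)≡8=i; h(7)→11·(7−2)≡3=d (all mod 26).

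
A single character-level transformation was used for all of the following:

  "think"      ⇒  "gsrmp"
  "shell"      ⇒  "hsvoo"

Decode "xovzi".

clear

Letters are reflected about the middle of the alphabet (position → 25−position): Atbash.
Decoding xovzi: x↔c, o↔l, v↔e, z↔a, i↔r.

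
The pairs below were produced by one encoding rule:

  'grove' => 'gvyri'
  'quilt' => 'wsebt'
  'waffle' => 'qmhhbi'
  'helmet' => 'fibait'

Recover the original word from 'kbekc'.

click

g(6)→g(6) and r(17)→v(21) fit y≡25x+12 (mod 26); the inverse of 25 mod 26 is 25. Each letter's alphabet position (a=0..z=25) is mapped through 25·x+12 mod 26 — an affine cipher.
Undoing it on kbekc: k(10)→25·(10−12)≡2=c; b(1)→25·(1−12)≡11=l; e(4)→25·(4−12)≡8=i; k(10)→25·(10−12)≡2=c; c(2)→25·(2−12)≡10=k (all mod 26).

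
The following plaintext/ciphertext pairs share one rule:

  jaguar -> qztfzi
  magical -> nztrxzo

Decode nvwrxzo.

medical

Each pair mirrors across the alphabet (j↔q, a↔z, g↔t): positions sum to 25. Letters are reflected about the middle of the alphabet (position → 25−position): Atbash.
Decoding nvwrxzo: n↔m, v↔e, w↔d, r↔i, x↔c, z↔a, o↔l.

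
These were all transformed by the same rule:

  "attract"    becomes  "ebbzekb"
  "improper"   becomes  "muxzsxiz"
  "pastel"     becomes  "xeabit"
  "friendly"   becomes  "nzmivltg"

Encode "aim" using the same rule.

Two shifts are in play — +4 for a/e/i/o/u, +8 for every other letter.
On aim: a(vowel)+4=e, i(vowel)+4=m, m(cons)+8=u.

emu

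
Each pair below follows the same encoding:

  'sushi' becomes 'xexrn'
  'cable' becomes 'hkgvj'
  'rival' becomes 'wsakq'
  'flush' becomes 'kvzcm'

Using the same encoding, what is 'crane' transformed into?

hbfxj

Shifts by position in sushi: pos 0: s→x (+5), pos 1: u→e (+10), pos 2: s→x (+5), pos 3: h→r (+10) — repeating every 2. The shifts repeat in a cycle of length 2: positions 0,1,… shift by +5, +10, then the pattern repeats.
For crane: c+5=h, r+10=b, a+5=f, n+10=x, e+5=j.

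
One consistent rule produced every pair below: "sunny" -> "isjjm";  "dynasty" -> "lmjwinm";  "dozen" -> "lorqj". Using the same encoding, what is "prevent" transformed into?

tdqxqjn

s(18)→i(8) and u(20)→s(18) fit y≡5x+22 (mod 26); the inverse of 5 mod 26 is 21. Treating letters as 0–25, the rule is x ↦ 5x + 22 (mod 26).
On prevent: p(15)→5·15+22≡19=t; r(17)→5·17+22≡3=d; e(4)→5·4+22≡16=q; v(21)→5·21+22≡23=x; e(4)→5·4+22≡16=q; n(13)→5·13+22≡9=j; t(19)→5·19+22≡13=n (all mod 26).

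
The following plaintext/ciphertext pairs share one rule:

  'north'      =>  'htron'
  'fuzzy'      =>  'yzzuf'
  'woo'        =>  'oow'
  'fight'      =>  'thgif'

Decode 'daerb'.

bread

The output letters match the input read backwards: north reversed is htron. The word is simply reversed.
Undoing it on daerb: then reverse → bread.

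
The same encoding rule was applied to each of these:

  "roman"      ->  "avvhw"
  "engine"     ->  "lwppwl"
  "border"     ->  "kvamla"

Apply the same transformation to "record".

allvam

The shift depends on letter class: consonant r→a is +9, but vowel o→v is +7. Vowels shift forward by 7 and consonants shift forward by 9.
For record: r(cons)+9=a, e(vowel)+7=l, c(cons)+9=l, o(vowel)+7=v, r(cons)+9=a, d(cons)+9=m.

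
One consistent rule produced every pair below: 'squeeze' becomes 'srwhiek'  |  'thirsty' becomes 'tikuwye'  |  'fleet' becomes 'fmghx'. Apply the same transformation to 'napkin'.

Letter i (0-indexed) is shifted by i+0, so successive shifts are 0, 1, 2, ….
Applying it to napkin: n+0=n, a+1=b, p+2=r, k+3=n, i+4=m, n+5=s.

nbrnms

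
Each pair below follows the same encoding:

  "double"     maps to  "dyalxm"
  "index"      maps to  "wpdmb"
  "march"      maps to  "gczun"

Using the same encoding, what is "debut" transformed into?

dmlar

d(3)→d(3) and o(14)→y(24) fit y≡9x+2 (mod 26); the inverse of 9 mod 26 is 3. Treating letters as 0–25, the rule is x ↦ 9x + 2 (mod 26).
Applying it to debut: d(3)→9·3+2≡3=d; e(4)→9·4+2≡12=m; b(1)→9·1+2≡11=l; u(20)→9·20+2≡0=a; t(19)→9·19+2≡17=r (all mod 26).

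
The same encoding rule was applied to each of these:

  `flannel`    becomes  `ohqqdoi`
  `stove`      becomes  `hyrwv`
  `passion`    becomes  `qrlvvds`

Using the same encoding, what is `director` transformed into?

urwfhulg

The output letters match the input read backwards, each shifted +3: flannel reversed is lennalf. Two steps: reverse the string, then apply a Caesar shift of +3.
For director: reverse → rotcerid; then shift: r+3=u, o+3=r, t+3=w, c+3=f, e+3=h, r+3=u, i+3=l, d+3=g.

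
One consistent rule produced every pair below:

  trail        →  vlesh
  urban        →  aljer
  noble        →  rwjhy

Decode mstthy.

t(19)→v(21) and r(17)→l(11) fit y≡5x+4 (mod 26); the inverse of 5 mod 26 is 21. Treating letters as 0–25, the rule is x ↦ 5x + 4 (mod 26).
Undoing it on mstthy: m(12)→21·(12−4)≡12=m; s(18)→21·(18−4)≡8=i; t(19)→21·(19−4)≡3=d; t(19)→21·(19−4)≡3=d; h(7)→21·(7−4)≡11=l; y(24)→21·(24−4)≡4=e (all mod 26).

middle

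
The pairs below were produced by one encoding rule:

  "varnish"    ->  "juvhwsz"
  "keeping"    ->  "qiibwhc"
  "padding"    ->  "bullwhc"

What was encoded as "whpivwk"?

interim

v(21)→j(9) and a(0)→u(20) fit y≡23x+20 (mod 26); the inverse of 23 mod 26 is 17. Treating letters as 0–25, the rule is x ↦ 23x + 20 (mod 26).
Decoding whpivwk: w(22)→17·(22−20)≡8=i; h(7)→17·(7−20)≡13=n; p(15)→17·(15−20)≡19=t; i(8)→17·(8−20)≡4=e; v(21)→17·(21−20)≡17=r; w(22)→17·(22−20)≡8=i; k(10)→17·(10−20)≡12=m (all mod 26).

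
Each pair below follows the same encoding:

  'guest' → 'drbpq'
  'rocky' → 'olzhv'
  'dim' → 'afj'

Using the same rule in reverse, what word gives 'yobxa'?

bread

Compare letters: g→d is +23, u→r is +23, e→b is +23 — a constant shift. Every letter moves 23 places later in the alphabet, wrapping around z→a.
Decoding yobxa: y−23=b, o−23=r, b−23=e, x−23=a, a−23=d.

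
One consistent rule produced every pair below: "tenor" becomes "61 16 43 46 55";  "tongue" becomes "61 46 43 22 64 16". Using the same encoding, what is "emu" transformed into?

16 40 64

The formula is n = 3×(alphabet index, a=1) + 1.
For emu: e=5→16, m=13→40, u=21→64.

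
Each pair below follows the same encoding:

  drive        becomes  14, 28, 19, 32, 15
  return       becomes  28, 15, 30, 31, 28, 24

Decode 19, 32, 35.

ivy

d is letter #4 and maps to 14: an offset of 10. The number is (letter's place in the alphabet, a=1) + 10.
Decoding 19, 32, 35: 19→(19−10)÷1=9=i, 32→(32−10)÷1=22=v, 35→(35−10)÷1=25=y.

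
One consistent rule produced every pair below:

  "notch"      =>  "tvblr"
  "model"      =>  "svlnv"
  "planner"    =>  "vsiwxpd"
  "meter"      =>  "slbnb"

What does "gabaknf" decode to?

attract

In notch: n→t is +6, o→v is +7, t→b is +8, c→l is +9 — the shift increases by 1 each position. The shift increases by 1 at each position, starting from +6: 6, 7, 8, ….
Decoding gabaknf: g−6=a, a−7=t, b−8=t, a−9=r, k−10=a, n−11=c, f−12=t.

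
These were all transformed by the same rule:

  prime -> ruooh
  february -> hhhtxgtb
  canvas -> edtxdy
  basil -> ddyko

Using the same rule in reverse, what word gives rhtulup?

pension

The shifts repeat in a cycle of length 3: positions 0,1,… shift by +2, +3, +6, then the pattern repeats.
Reversing it on rhtulup: r−2=p, h−3=e, t−6=n, u−2=s, l−3=i, u−6=o, p−2=n.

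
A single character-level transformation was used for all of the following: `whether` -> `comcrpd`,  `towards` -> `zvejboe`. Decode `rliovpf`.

In whether: w→c is +6, h→o is +7, e→m is +8, t→c is +9 — the shift increases by 1 each position. Each letter shifts forward by (position + 6), i.e. 6, 7, 8, … — the shift grows by one for each successive letter.
Reversing it on rliovpf: r−6=l, l−7=e, i−8=a, o−9=f, v−10=l, p−11=e, f−12=t.

leaflet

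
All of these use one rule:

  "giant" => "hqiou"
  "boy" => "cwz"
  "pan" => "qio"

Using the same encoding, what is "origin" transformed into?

wsqhqo

The shift depends on letter class: consonant g→h is +1, but vowel i→q is +8. Two shifts are in play — +8 for a/e/i/o/u, +1 for every other letter.
For origin: o(vowel)+8=w, r(cons)+1=s, i(vowel)+8=q, g(cons)+1=h, i(vowel)+8=q, n(cons)+1=o.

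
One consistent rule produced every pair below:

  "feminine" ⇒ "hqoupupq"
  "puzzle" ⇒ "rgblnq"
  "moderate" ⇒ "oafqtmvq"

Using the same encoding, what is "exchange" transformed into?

It's a Vigenère-style cipher with numeric key [2,12]: position i shifts by key[i mod 2].
Applying it to exchange: e+2=g, x+12=j, c+2=e, h+12=t, a+2=c, n+12=z, g+2=i, e+12=q.

gjetcziq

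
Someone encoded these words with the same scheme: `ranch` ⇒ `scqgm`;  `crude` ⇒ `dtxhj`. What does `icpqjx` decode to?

In ranch: r→s is +1, a→c is +2, n→q is +3, c→g is +4 — the shift increases by 1 each position. Letter i (0-indexed) is shifted by i+1, so successive shifts are 1, 2, 3, ….
Reversing it on icpqjx: i−1=h, c−2=a, p−3=m, q−4=m, j−5=e, x−6=r.

hammer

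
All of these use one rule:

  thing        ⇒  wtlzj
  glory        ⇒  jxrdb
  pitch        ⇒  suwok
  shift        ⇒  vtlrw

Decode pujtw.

might

Shifts by position in thing: pos 0: t→w (+3), pos 1: h→t (+12), pos 2: i→l (+3), pos 3: n→z (+12) — repeating every 2. It's a Vigenère-style cipher with numeric key [3,12]: position i shifts by key[i mod 2].
Reversing it on pujtw: p−3=m, u−12=i, j−3=g, t−12=h, w−3=t.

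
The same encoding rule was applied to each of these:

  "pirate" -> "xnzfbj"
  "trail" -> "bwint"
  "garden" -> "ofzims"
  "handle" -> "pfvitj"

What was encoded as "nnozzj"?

Shifts by position in pirate: pos 0: p→x (+8), pos 1: i→n (+5), pos 2: r→z (+8), pos 3: a→f (+5) — repeating every 2. A repeating key of period 2 is used — shifts +8, +5 over and over.
Decoding nnozzj: n−8=f, n−5=i, o−8=g, z−5=u, z−8=r, j−5=e.

figure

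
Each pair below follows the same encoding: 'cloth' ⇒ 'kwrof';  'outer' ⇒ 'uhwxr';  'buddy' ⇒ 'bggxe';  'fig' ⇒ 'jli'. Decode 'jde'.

The output letters match the input read backwards, each shifted +3: cloth reversed is htolc. The word is reversed, then every letter is shifted forward by 3.
Reversing it on jde: shift back: j−3=g, d−3=a, e−3=b → gab; then reverse → bag.

bag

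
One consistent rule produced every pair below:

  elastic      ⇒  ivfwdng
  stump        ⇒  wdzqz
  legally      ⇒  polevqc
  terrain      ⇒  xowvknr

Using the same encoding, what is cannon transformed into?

gksrys

Shifts by position in elastic: pos 0: e→i (+4), pos 1: l→v (+10), pos 2: a→f (+5), pos 3: s→w (+4), pos 4: t→d (+10), pos 5: i→n (+5) — repeating every 3. A repeating key of period 3 is used — shifts +4, +10, +5 over and over.
Applying it to cannon: c+4=g, a+10=k, n+5=s, n+4=r, o+10=y, n+5=s.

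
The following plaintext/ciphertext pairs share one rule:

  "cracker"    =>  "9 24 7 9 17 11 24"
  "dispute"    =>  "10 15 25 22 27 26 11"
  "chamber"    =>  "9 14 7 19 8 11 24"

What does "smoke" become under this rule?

c is letter #3 and maps to 9: an offset of 6. Letters become their 1-based position plus 6 (so a→7, b→8, …).
Applying it to smoke: s=19→25, m=13→19, o=15→21, k=11→17, e=5→11.

25 19 21 17 11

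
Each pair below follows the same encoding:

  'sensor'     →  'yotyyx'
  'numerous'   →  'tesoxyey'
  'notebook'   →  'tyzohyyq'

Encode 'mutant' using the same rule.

The shift depends on letter class: consonant s→y is +6, but vowel e→o is +10. Vowels shift forward by 10 and consonants shift forward by 6.
Applying it to mutant: m(cons)+6=s, u(vowel)+10=e, t(cons)+6=z, a(vowel)+10=k, n(cons)+6=t, t(cons)+6=z.

sezktz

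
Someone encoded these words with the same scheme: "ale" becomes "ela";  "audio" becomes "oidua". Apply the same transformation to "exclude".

The output letters match the input read backwards: ale reversed is ela. The word is simply reversed.
On exclude: reverse → edulcxe.

edulcxe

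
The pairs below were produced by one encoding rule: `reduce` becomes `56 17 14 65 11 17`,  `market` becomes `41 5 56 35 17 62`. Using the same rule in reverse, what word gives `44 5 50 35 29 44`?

napkin

r(#18)→56 and e(#5)→17: differences scale by 3, so n = 3·pos + 2. With a=1..z=26, the number is 3·pos + 2.
Undoing it on 44 5 50 35 29 44: 44→(44−2)÷3=14=n, 5→(5−2)÷3=1=a, 50→(50−2)÷3=16=p, 35→(35−2)÷3=11=k, 29→(29−2)÷3=9=i, 44→(44−2)÷3=14=n.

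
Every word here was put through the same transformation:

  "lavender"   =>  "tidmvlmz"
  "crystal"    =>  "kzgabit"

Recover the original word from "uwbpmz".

Compare letters: l→t is +8, a→i is +8, v→d is +8 — a constant shift. It's a constant shift of +8 (ROT8).
Undoing it on uwbpmz: u−8=m, w−8=o, b−8=t, p−8=h, m−8=e, z−8=r.

mother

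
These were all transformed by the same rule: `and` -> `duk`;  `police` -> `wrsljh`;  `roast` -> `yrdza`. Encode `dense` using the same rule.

khuzh

The rule splits by letter class: vowels +3, consonants +7.
Applying it to dense: d(cons)+7=k, e(vowel)+3=h, n(cons)+7=u, s(cons)+7=z, e(vowel)+3=h.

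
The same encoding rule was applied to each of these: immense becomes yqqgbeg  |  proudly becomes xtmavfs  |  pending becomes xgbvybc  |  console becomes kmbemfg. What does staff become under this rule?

eporr

This is an affine cipher: with a=0,…,z=25, each position x becomes (11x+14) mod 26.
For staff: s(18)→11·18+14≡4=e; t(19)→11·19+14≡15=p; a(0)→11·0+14≡14=o; f(5)→11·5+14≡17=r; f(5)→11·5+14≡17=r (all mod 26).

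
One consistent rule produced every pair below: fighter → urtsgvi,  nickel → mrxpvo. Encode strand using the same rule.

Each pair mirrors across the alphabet (f↔u, i↔r, g↔t): positions sum to 25. This is the alphabet-reversal cipher (Atbash): a becomes z, b becomes y, etc.
Applying it to strand: s↔h, t↔g, r↔i, a↔z, n↔m, d↔w.

hgizmw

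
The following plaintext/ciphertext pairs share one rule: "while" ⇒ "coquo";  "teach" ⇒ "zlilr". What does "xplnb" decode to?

rider

In while: w→c is +6, h→o is +7, i→q is +8, l→u is +9 — the shift increases by 1 each position. The shift increases by 1 at each position, starting from +6: 6, 7, 8, ….
Decoding xplnb: x−6=r, p−7=i, l−8=d, n−9=e, b−10=r.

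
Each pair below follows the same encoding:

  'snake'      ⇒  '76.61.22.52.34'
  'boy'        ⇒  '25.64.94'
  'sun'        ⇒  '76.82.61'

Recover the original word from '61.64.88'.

s(#19)→76 and n(#14)→61: differences scale by 3, so n = 3·pos + 19. The formula is n = 3×(alphabet index, a=1) + 19.
Decoding 61.64.88: 61→(61−19)÷3=14=n, 64→(64−19)÷3=15=o, 88→(88−19)÷3=23=w.

now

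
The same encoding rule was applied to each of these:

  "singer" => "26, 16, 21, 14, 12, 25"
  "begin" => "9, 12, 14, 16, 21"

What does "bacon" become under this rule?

s is letter #19 and maps to 26: an offset of 7. Letters become their 1-based position plus 7 (so a→8, b→9, …).
On bacon: b=2→9, a=1→8, c=3→10, o=15→22, n=14→21.

9, 8, 10, 22, 21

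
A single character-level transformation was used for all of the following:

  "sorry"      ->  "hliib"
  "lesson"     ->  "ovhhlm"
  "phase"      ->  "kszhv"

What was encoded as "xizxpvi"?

Each pair mirrors across the alphabet (s↔h, o↔l, r↔i): positions sum to 25. Each letter is replaced by its mirror in the alphabet: a↔z, b↔y, c↔x, and so on (the Atbash cipher).
Decoding xizxpvi: x↔c, i↔r, z↔a, x↔c, p↔k, v↔e, i↔r.

cracker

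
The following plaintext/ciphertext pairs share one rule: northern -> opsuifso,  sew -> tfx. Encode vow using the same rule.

Compare letters: n→o is +1, o→p is +1, r→s is +1 — a constant shift. This is a Caesar cipher with shift 1.
Applying it to vow: v+1=w, o+1=p, w+1=x.

wpx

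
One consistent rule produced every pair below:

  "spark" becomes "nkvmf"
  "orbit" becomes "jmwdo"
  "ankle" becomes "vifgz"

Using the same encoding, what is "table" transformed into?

Compare letters: s→n is +21, p→k is +21, a→v is +21 — a constant shift. Every letter moves 21 places later in the alphabet, wrapping around z→a.
For table: t+21=o, a+21=v, b+21=w, l+21=g, e+21=z.

ovwgz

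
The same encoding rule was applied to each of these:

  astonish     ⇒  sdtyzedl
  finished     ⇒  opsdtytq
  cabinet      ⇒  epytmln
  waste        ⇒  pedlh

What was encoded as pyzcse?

throne

The output letters match the input read backwards, each shifted +11: astonish reversed is hsinotsa. Read the word backwards and shift each letter +11.
Decoding pyzcse: shift back: p−11=e, y−11=n, z−11=o, c−11=r, s−11=h, e−11=t → enorht; then reverse → throne.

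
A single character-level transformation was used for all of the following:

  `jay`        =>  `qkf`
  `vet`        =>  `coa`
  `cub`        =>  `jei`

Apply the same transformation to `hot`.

oya

Vowels shift forward by 10 and consonants shift forward by 7.
For hot: h(cons)+7=o, o(vowel)+10=y, t(cons)+7=a.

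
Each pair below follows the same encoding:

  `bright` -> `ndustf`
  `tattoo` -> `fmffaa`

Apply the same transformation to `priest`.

bduqef

Compare letters: b→n is +12, r→d is +12, i→u is +12 — a constant shift. This is a Caesar cipher with shift 12.
For priest: p+12=b, r+12=d, i+12=u, e+12=q, s+12=e, t+12=f.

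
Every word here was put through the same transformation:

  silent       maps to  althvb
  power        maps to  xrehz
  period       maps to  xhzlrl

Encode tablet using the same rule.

The shift depends on letter class: consonant s→a is +8, but vowel i→l is +3. Two shifts are in play — +3 for a/e/i/o/u, +8 for every other letter.
For tablet: t(cons)+8=b, a(vowel)+3=d, b(cons)+8=j, l(cons)+8=t, e(vowel)+3=h, t(cons)+8=b.

bdjthb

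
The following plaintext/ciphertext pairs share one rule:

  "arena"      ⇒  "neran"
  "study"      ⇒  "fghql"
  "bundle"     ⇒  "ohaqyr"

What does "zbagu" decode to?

month

This is a Caesar cipher with shift 13.
Reversing it on zbagu: z−13=m, b−13=o, a−13=n, g−13=t, u−13=h.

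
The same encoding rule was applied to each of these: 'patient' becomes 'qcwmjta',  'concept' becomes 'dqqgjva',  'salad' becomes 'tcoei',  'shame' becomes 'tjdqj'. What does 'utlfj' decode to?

tribe

In patient: p→q is +1, a→c is +2, t→w is +3, i→m is +4 — the shift increases by 1 each position. Each letter shifts forward by (position + 1), i.e. 1, 2, 3, … — the shift grows by one for each successive letter.
Decoding utlfj: u−1=t, t−2=r, l−3=i, f−4=b, j−5=e.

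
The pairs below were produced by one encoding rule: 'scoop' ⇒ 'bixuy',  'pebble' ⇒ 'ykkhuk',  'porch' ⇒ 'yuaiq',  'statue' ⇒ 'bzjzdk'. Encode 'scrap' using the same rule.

biagy

It's a Vigenère-style cipher with numeric key [9,6]: position i shifts by key[i mod 2].
Applying it to scrap: s+9=b, c+6=i, r+9=a, a+6=g, p+9=y.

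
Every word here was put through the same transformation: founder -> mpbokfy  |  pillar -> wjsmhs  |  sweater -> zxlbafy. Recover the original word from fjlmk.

Shifts by position in founder: pos 0: f→m (+7), pos 1: o→p (+1), pos 2: u→b (+7), pos 3: n→o (+1) — repeating every 2. The shifts repeat in a cycle of length 2: positions 0,1,… shift by +7, +1, then the pattern repeats.
Decoding fjlmk: f−7=y, j−1=i, l−7=e, m−1=l, k−7=d.

yield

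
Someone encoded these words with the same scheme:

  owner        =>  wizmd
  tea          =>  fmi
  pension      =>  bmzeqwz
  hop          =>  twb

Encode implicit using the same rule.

qybxqoqf

The shift depends on letter class: consonant w→i is +12, but vowel o→w is +8. The rule splits by letter class: vowels +8, consonants +12.
Applying it to implicit: i(vowel)+8=q, m(cons)+12=y, p(cons)+12=b, l(cons)+12=x, i(vowel)+8=q, c(cons)+12=o, i(vowel)+8=q, t(cons)+12=f.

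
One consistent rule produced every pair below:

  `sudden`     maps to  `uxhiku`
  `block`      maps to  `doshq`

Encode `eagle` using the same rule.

gdkqk

In sudden: s→u is +2, u→x is +3, d→h is +4, d→i is +5 — the shift increases by 1 each position. Letter i (0-indexed) is shifted by i+2, so successive shifts are 2, 3, 4, ….
For eagle: e+2=g, a+3=d, g+4=k, l+5=q, e+6=k.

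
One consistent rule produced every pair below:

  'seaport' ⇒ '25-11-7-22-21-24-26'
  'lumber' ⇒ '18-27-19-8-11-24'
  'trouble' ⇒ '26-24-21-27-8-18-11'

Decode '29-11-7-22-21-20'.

weapon

s is letter #19 and maps to 25: an offset of 6. Letters become their 1-based position plus 6 (so a→7, b→8, …).
Decoding 29-11-7-22-21-20: 29→(29−6)÷1=23=w, 11→(11−6)÷1=5=e, 7→(7−6)÷1=1=a, 22→(22−6)÷1=16=p, 21→(21−6)÷1=15=o, 20→(20−6)÷1=14=n.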